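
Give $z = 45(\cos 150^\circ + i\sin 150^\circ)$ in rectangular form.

a = r cos θ = 45 * -sqrt(3)/2 = -45*sqrt(3)/2
b = r sin θ = 45 * 1/2 = 45/2
z = -45*sqrt(3)/2 + (45/2)i


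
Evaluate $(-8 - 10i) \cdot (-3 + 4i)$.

(a1*a2 - b1*b2) + (a1*b2 + b1*a2)i
= (24 - (-40)) + (-32 + 30)i
= 64 - 2i


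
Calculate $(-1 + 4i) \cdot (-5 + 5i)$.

(a1*a2 - b1*b2) + (a1*b2 + b1*a2)i
= (5 - 20) + (-5 + (-20))i
= -15 - 25i


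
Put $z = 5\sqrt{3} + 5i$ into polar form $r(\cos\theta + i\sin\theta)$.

r = |z| = sqrt(a^2 + b^2) = sqrt((5*sqrt(3))^2 + (5)^2) = sqrt(75 + 25) = sqrt(100) = 10
θ = arctan(b/a) = arctan(5/8.6603) (quadrant-adjusted) = 30°
z = 10(cos 30° + i sin 30°)


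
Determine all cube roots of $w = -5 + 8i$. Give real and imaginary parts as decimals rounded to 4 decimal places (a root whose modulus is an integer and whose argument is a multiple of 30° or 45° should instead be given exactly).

|w| = sqrt(89) ≈ 9.433981, arg(w) ≈ 122.005383°
Root modulus = sqrt(89)^(1/3) ≈ 2.112994
Root arguments: θ_k = (arg(w) + 360°k)/3 for k = 0, 1, ..., 2
Compute each root as (root modulus)(cos θ_k + i sin θ_k) using full-precision intermediates, then round to 4 decimal places.
Roots: 1.6027 + 1.3770i, -1.9939 + 0.6995i, 0.3912 - 2.0765i


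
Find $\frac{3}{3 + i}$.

Multiply numerator and denominator by conjugate (3 - i):
= (3)(3 - i) / (3^2 + 1^2)
= (9 - 3i) / 10
= 9/10 - (3/10)i


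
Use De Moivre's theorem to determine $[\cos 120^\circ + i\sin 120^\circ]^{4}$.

By De Moivre: z^n = r^n(cos(nθ) + i sin(nθ))
= 1^4(cos(4*120°) + i sin(4*120°))
= 1(cos 120° + i sin 120°)
= -1/2 + (sqrt(3)/2)i


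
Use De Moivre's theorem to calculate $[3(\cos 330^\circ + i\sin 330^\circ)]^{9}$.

By De Moivre: z^n = r^n(cos(nθ) + i sin(nθ))
= 3^9(cos(9*330°) + i sin(9*330°))
= 19683(cos 90° + i sin 90°)
= 19683i


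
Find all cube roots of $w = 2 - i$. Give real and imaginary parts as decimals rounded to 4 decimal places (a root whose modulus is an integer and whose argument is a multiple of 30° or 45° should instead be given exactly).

|w| = sqrt(5) ≈ 2.236068, arg(w) ≈ 333.434949°
Root modulus = sqrt(5)^(1/3) ≈ 1.307660
Root arguments: θ_k = (arg(w) + 360°k)/3 for k = 0, 1, ..., 2
Compute each root as (root modulus)(cos θ_k + i sin θ_k) using full-precision intermediates, then round to 4 decimal places.
Roots: -0.4717 + 1.2196i, -0.8204 - 1.0183i, 1.2921 - 0.2013i


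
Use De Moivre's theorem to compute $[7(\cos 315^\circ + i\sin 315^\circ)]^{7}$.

By De Moivre: z^n = r^n(cos(nθ) + i sin(nθ))
= 7^7(cos(7*315°) + i sin(7*315°))
= 823543(cos 45° + i sin 45°)
= 823543*sqrt(2)/2 + (823543*sqrt(2)/2)i


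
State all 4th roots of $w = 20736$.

|w| = 20736, arg(w) = 0°
Root modulus = 20736^(1/4) = 12
Root arguments: θ_k = (0° + 360°k)/4 for k = 0, 1, ..., 3
Roots: 12, 12i, -12, -12i


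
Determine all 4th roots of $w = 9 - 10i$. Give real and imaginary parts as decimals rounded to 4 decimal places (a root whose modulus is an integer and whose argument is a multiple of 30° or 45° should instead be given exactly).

|w| = sqrt(181) ≈ 13.453624, arg(w) ≈ 311.987212°
Root modulus = sqrt(181)^(1/4) ≈ 1.915181
Root arguments: θ_k = (arg(w) + 360°k)/4 for k = 0, 1, ..., 3
Compute each root as (root modulus)(cos θ_k + i sin θ_k) using full-precision intermediates, then round to 4 decimal places.
Roots: 0.3983 + 1.8733i, -1.8733 + 0.3983i, -0.3983 - 1.8733i, 1.8733 - 0.3983i


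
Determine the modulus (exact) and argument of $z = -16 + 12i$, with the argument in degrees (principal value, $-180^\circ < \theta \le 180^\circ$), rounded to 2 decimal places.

|z| = sqrt((-16)^2 + 12^2) = 20
arg(z) = arctan(b/a) = arctan(12/-16) (quadrant-adjusted) = 143.13°


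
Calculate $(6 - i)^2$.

(a + bi)^2 = a^2 - b^2 + 2abi
= 6^2 - (-1)^2 + 2*6*(-1)i
= 35 - 12i


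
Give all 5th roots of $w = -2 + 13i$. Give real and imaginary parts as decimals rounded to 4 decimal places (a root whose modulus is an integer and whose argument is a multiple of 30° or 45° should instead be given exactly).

|w| = sqrt(173) ≈ 13.152946, arg(w) ≈ 98.746162°
Root modulus = sqrt(173)^(1/5) ≈ 1.674189
Root arguments: θ_k = (arg(w) + 360°k)/5 for k = 0, 1, ..., 4
Compute each root as (root modulus)(cos θ_k + i sin θ_k) using full-precision intermediates, then round to 4 decimal places.
Roots: 1.5757 + 0.5657i, -0.0511 + 1.6734i, -1.6073 + 0.4685i, -0.9423 - 1.3839i, 1.0250 - 1.3238i


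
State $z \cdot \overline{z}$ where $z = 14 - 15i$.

z * conjugate(z) = |z|^2 = a^2 + b^2
= 14^2 + (-15)^2 = 421


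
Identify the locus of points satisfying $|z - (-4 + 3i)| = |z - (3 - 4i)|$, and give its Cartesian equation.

|z - z1| = |z - z2| means z is equidistant from z1 and z2,
i.e. the perpendicular bisector of the segment from (-4, 3) to (3, -4) (midpoint (-1/2, -1/2)).
With z = x + yi, square both sides:
(x - (-4))^2 + (y - 3)^2 = (x - 3)^2 + (y - (-4))^2
The x^2 and y^2 terms cancel: 14x + (-14)y = 25 - 25 = 0
Simplify: x - y = 0
Locus: Perpendicular bisector of the segment from (-4, 3) to (3, -4): the line x - y = 0


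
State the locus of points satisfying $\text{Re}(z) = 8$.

Re(z) = x where z = x + yi; the equation x = 8 is satisfied by all points with that x-coordinate
Locus: Vertical line x = 8


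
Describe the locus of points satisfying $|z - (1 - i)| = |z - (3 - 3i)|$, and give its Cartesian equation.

|z - z1| = |z - z2| means z is equidistant from z1 and z2,
i.e. the perpendicular bisector of the segment from (1, -1) to (3, -3) (midpoint (2, -2)).
With z = x + yi, square both sides:
(x - 1)^2 + (y - (-1))^2 = (x - 3)^2 + (y - (-3))^2
The x^2 and y^2 terms cancel: 4x + (-4)y = 18 - 2 = 16
Simplify: x - y = 4
Locus: Perpendicular bisector of the segment from (1, -1) to (3, -3): the line x - y = 4


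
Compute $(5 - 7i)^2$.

(a + bi)^2 = a^2 - b^2 + 2abi
= 5^2 - (-7)^2 + 2*5*(-7)i
= -24 - 70i


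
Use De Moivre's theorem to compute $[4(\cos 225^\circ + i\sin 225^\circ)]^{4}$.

By De Moivre: z^n = r^n(cos(nθ) + i sin(nθ))
= 4^4(cos(4*225°) + i sin(4*225°))
= 256(cos 180° + i sin 180°)
= -256


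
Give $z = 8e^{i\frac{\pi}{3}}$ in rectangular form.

a = r cos θ = 8 * 1/2 = 4
b = r sin θ = 8 * sqrt(3)/2 = 4*sqrt(3)
z = 4 + 4*sqrt(3)i


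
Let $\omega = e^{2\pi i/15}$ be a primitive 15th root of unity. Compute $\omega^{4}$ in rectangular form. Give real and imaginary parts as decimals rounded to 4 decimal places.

ω^4 = e^(2πi·4/15) = e^(i·8π/15)
= cos(8π/15) + i sin(8π/15)
= -0.1045 + 0.9945i


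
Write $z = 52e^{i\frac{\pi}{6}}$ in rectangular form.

a = r cos θ = 52 * sqrt(3)/2 = 26*sqrt(3)
b = r sin θ = 52 * 1/2 = 26
z = 26*sqrt(3) + 26i


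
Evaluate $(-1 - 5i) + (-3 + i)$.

(-1 + (-3)) + (-5 + 1)i = -4 - 4i


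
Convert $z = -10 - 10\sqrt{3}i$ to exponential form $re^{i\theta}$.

r = |z| = sqrt((-10)^2 + (-10*sqrt(3))^2) = sqrt(100 + 300) = sqrt(400) = 20
θ = arctan(b/a) = arctan(-17.3205/-10) (quadrant-adjusted) = -120° = -2π/3
z = 20e^(-i*2π/3)


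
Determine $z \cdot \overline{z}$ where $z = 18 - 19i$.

z * conjugate(z) = |z|^2 = a^2 + b^2
= 18^2 + (-19)^2 = 685


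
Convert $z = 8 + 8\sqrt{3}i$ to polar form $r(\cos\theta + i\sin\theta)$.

r = |z| = sqrt(a^2 + b^2) = sqrt((8)^2 + (8*sqrt(3))^2) = sqrt(64 + 192) = sqrt(256) = 16
θ = arctan(b/a) = arctan(13.8564/8) (quadrant-adjusted) = 60°
z = 16(cos 60° + i sin 60°)


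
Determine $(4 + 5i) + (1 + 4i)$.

(4 + 1) + (5 + 4)i = 5 + 9i


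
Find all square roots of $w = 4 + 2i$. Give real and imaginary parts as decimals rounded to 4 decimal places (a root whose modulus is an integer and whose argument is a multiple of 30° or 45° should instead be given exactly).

|w| = sqrt(20) ≈ 4.472136, arg(w) ≈ 26.565051°
Root modulus = sqrt(20)^(1/2) ≈ 2.114743
Root arguments: θ_k = (arg(w) + 360°k)/2 for k = 0, 1, ..., 1
Compute each root as (root modulus)(cos θ_k + i sin θ_k) using full-precision intermediates, then round to 4 decimal places.
Roots: 2.0582 + 0.4859i, -2.0582 - 0.4859i


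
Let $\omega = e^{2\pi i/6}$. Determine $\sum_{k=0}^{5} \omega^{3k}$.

Let ζ = ω^3 = e^(2πi·3/6). Since 6 ∤ 3, ζ ≠ 1.
Sum = Σ_{k=0}^{5} ζ^k = (ζ^6 - 1)/(ζ - 1) = (ω^{3·6} - 1)/(ζ - 1) = (1 - 1)/(ζ - 1) = 0


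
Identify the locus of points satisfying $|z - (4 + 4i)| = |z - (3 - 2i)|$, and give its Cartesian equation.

|z - z1| = |z - z2| means z is equidistant from z1 and z2,
i.e. the perpendicular bisector of the segment from (4, 4) to (3, -2) (midpoint (7/2, 1)).
With z = x + yi, square both sides:
(x - 4)^2 + (y - 4)^2 = (x - 3)^2 + (y - (-2))^2
The x^2 and y^2 terms cancel: -2x + (-12)y = 13 - 32 = -19
Simplify: 2x + 12y = 19
Locus: Perpendicular bisector of the segment from (4, 4) to (3, -2): the line 2x + 12y = 19


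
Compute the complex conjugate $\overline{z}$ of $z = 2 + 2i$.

If z = a + bi, then conjugate(z) = a - bi
conjugate(2 + 2i) = 2 - 2i


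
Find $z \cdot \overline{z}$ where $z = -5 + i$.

z * conjugate(z) = |z|^2 = a^2 + b^2
= (-5)^2 + 1^2 = 26


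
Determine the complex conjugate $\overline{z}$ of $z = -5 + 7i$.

If z = a + bi, then conjugate(z) = a - bi
conjugate(-5 + 7i) = -5 - 7i


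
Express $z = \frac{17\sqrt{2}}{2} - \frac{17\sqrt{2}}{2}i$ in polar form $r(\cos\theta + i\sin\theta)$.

r = |z| = sqrt(a^2 + b^2) = sqrt((17*sqrt(2)/2)^2 + (-17*sqrt(2)/2)^2) = sqrt(289/2 + 289/2) = sqrt(289) = 17
θ = arctan(b/a) = arctan(-12.0208/12.0208) (quadrant-adjusted) = 315°
z = 17(cos 315° + i sin 315°)


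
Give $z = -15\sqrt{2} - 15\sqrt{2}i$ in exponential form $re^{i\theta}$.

r = |z| = sqrt((-15*sqrt(2))^2 + (-15*sqrt(2))^2) = sqrt(450 + 450) = sqrt(900) = 30
θ = arctan(b/a) = arctan(-21.2132/-21.2132) (quadrant-adjusted) = -135° = -3π/4
z = 30e^(-i*3π/4)


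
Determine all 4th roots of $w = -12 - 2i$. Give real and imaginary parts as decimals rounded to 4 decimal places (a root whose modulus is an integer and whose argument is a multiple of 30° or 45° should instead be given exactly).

|w| = sqrt(148) ≈ 12.165525, arg(w) ≈ 189.462322°
Root modulus = sqrt(148)^(1/4) ≈ 1.867595
Root arguments: θ_k = (arg(w) + 360°k)/4 for k = 0, 1, ..., 3
Compute each root as (root modulus)(cos θ_k + i sin θ_k) using full-precision intermediates, then round to 4 decimal places.
Roots: 1.2650 + 1.3740i, -1.3740 + 1.2650i, -1.2650 - 1.3740i, 1.3740 - 1.2650i


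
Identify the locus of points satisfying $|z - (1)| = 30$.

|z - z0| = r describes a circle centered at z0 with radius r
Here z0 = 1 and r = 30
Locus: Circle centered at (1, 0) with radius 30


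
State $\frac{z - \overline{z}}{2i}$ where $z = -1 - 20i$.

z - conjugate(z) = 2bi
(z - conjugate(z))/(2i) = 2bi/(2i) = b = -20


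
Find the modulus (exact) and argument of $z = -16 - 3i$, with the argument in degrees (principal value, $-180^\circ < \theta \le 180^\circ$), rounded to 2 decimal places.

|z| = sqrt((-16)^2 + (-3)^2) = sqrt(265)
arg(z) = arctan(b/a) = arctan(-3/-16) (quadrant-adjusted) = -169.38°


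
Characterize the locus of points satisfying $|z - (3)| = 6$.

|z - z0| = r describes a circle centered at z0 with radius r
Here z0 = 3 and r = 6
Locus: Circle centered at (3, 0) with radius 6


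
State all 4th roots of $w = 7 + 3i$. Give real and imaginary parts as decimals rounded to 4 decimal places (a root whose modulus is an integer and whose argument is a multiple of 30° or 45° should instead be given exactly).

|w| = sqrt(58) ≈ 7.615773, arg(w) ≈ 23.198591°
Root modulus = sqrt(58)^(1/4) ≈ 1.661225
Root arguments: θ_k = (arg(w) + 360°k)/4 for k = 0, 1, ..., 3
Compute each root as (root modulus)(cos θ_k + i sin θ_k) using full-precision intermediates, then round to 4 decimal places.
Roots: 1.6527 + 0.1679i, -0.1679 + 1.6527i, -1.6527 - 0.1679i, 0.1679 - 1.6527i


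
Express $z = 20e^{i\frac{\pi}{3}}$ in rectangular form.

a = r cos θ = 20 * 1/2 = 10
b = r sin θ = 20 * sqrt(3)/2 = 10*sqrt(3)
z = 10 + 10*sqrt(3)i


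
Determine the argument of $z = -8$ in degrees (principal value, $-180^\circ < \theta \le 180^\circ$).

b = 0 and a < 0, so z lies on the negative real axis: θ = 180°


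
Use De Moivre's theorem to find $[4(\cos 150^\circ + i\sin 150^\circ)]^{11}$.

By De Moivre: z^n = r^n(cos(nθ) + i sin(nθ))
= 4^11(cos(11*150°) + i sin(11*150°))
= 4194304(cos 210° + i sin 210°)
= -2097152*sqrt(3) - 2097152i


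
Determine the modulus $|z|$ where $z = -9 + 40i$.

|z| = sqrt(a^2 + b^2) = sqrt((-9)^2 + 40^2) = sqrt(1681) = 41


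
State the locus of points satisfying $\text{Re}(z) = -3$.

Re(z) = x where z = x + yi; the equation x = -3 is satisfied by all points with that x-coordinate
Locus: Vertical line x = -3


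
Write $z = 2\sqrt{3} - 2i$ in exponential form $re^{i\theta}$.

r = |z| = sqrt((2*sqrt(3))^2 + (-2)^2) = sqrt(12 + 4) = sqrt(16) = 4
θ = arctan(b/a) = arctan(-2/3.4641) (quadrant-adjusted) = -30° = -π/6
z = 4e^(-i*π/6)


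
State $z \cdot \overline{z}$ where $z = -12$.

z * conjugate(z) = |z|^2 = a^2 + b^2
= (-12)^2 + 0^2 = 144


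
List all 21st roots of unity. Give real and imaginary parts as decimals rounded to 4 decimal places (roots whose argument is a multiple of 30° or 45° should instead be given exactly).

ω_k = e^(2πik/21) = cos(2πk/21) + i sin(2πk/21) for k = 0, 1, ..., 20
Roots: 1, 0.9556 + 0.2948i, 0.8262 + 0.5633i, 0.6235 + 0.7818i, 0.3653 + 0.9309i, 0.0747 + 0.9972i, -0.2225 + 0.9749i, -1/2 + (sqrt(3)/2)i, -0.7331 + 0.6802i, -0.9010 + 0.4339i, -0.9888 + 0.1490i, -0.9888 - 0.1490i, -0.9010 - 0.4339i, -0.7331 - 0.6802i, -1/2 - (sqrt(3)/2)i, -0.2225 - 0.9749i, 0.0747 - 0.9972i, 0.3653 - 0.9309i, 0.6235 - 0.7818i, 0.8262 - 0.5633i, 0.9556 - 0.2948i


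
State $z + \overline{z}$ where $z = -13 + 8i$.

z + conjugate(z) = (a + bi) + (a - bi) = 2a
= 2 * (-13) = -26


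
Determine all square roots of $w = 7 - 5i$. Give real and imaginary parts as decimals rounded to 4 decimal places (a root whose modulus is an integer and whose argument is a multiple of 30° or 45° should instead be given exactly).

|w| = sqrt(74) ≈ 8.602325, arg(w) ≈ 324.462322°
Root modulus = sqrt(74)^(1/2) ≈ 2.932972
Root arguments: θ_k = (arg(w) + 360°k)/2 for k = 0, 1, ..., 1
Compute each root as (root modulus)(cos θ_k + i sin θ_k) using full-precision intermediates, then round to 4 decimal places.
Roots: -2.7931 + 0.8951i, 2.7931 - 0.8951i


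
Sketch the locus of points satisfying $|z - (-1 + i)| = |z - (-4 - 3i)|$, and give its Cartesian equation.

|z - z1| = |z - z2| means z is equidistant from z1 and z2,
i.e. the perpendicular bisector of the segment from (-1, 1) to (-4, -3) (midpoint (-5/2, -1)).
With z = x + yi, square both sides:
(x - (-1))^2 + (y - 1)^2 = (x - (-4))^2 + (y - (-3))^2
The x^2 and y^2 terms cancel: -6x + (-8)y = 25 - 2 = 23
Simplify: 6x + 8y = -23
Locus: Perpendicular bisector of the segment from (-1, 1) to (-4, -3): the line 6x + 8y = -23


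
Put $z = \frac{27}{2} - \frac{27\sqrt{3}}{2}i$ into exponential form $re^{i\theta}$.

r = |z| = sqrt((27/2)^2 + (-27*sqrt(3)/2)^2) = sqrt(729/4 + 2187/4) = sqrt(729) = 27
θ = arctan(b/a) = arctan(-23.3827/13.5) (quadrant-adjusted) = -60° = -π/3
z = 27e^(-i*π/3)


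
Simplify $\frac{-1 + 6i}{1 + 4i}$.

Multiply numerator and denominator by conjugate (1 - 4i):
= (-1 + 6i)(1 - 4i) / (1^2 + 4^2)
= (23 + 10i) / 17
= 23/17 + (10/17)i


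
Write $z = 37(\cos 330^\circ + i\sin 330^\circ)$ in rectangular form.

a = r cos θ = 37 * sqrt(3)/2 = 37*sqrt(3)/2
b = r sin θ = 37 * -1/2 = -37/2
z = 37*sqrt(3)/2 - (37/2)i


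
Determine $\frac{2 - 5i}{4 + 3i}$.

Multiply numerator and denominator by conjugate (4 - 3i):
= (2 - 5i)(4 - 3i) / (4^2 + 3^2)
= (-7 - 26i) / 25
= -7/25 - (26/25)i


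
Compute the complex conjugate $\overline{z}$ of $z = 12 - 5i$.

If z = a + bi, then conjugate(z) = a - bi
conjugate(12 - 5i) = 12 + 5i


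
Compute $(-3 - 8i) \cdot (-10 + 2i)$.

(a1*a2 - b1*b2) + (a1*b2 + b1*a2)i
= (30 - (-16)) + (-6 + 80)i
= 46 + 74i


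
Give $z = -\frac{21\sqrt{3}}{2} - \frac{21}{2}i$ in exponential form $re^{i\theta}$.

r = |z| = sqrt((-21*sqrt(3)/2)^2 + (-21/2)^2) = sqrt(1323/4 + 441/4) = sqrt(441) = 21
θ = arctan(b/a) = arctan(-10.5/-18.1865) (quadrant-adjusted) = -150° = -5π/6
z = 21e^(-i*5π/6)


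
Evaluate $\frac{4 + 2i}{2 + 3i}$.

Multiply numerator and denominator by conjugate (2 - 3i):
= (4 + 2i)(2 - 3i) / (2^2 + 3^2)
= (14 - 8i) / 13
= 14/13 - (8/13)i


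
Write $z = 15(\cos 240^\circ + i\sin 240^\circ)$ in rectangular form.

a = r cos θ = 15 * -1/2 = -15/2
b = r sin θ = 15 * -sqrt(3)/2 = -15*sqrt(3)/2
z = -15/2 - (15*sqrt(3)/2)i


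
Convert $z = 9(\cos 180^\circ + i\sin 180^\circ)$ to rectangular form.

a = r cos θ = 9 * -1 = -9
b = r sin θ = 9 * 0 = 0
z = -9


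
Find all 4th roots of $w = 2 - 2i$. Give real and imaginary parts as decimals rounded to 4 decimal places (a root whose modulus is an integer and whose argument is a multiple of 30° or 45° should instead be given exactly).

|w| = sqrt(8) ≈ 2.828427, arg(w) = 315°
Root modulus = sqrt(8)^(1/4) ≈ 1.296840
Root arguments: θ_k = (315° + 360°k)/4 for k = 0, 1, ..., 3
Compute each root as (root modulus)(cos θ_k + i sin θ_k) using full-precision intermediates, then round to 4 decimal places.
Roots: 0.2530 + 1.2719i, -1.2719 + 0.2530i, -0.2530 - 1.2719i, 1.2719 - 0.2530i


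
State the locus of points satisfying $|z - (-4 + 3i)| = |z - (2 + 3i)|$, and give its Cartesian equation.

|z - z1| = |z - z2| means z is equidistant from z1 and z2,
i.e. the perpendicular bisector of the segment from (-4, 3) to (2, 3) (midpoint (-1, 3)).
With z = x + yi, square both sides:
(x - (-4))^2 + (y - 3)^2 = (x - 2)^2 + (y - 3)^2
The x^2 and y^2 terms cancel: 12x + 0y = 13 - 25 = -12
Simplify: x = -1
Locus: Perpendicular bisector of the segment from (-4, 3) to (2, 3): the line x = -1


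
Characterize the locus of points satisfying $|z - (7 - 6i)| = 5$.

|z - z0| = r describes a circle centered at z0 with radius r
Here z0 = 7 - 6i and r = 5
Locus: Circle centered at (7, -6) with radius 5


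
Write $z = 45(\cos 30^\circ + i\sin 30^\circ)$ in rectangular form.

a = r cos θ = 45 * sqrt(3)/2 = 45*sqrt(3)/2
b = r sin θ = 45 * 1/2 = 45/2
z = 45*sqrt(3)/2 + (45/2)i


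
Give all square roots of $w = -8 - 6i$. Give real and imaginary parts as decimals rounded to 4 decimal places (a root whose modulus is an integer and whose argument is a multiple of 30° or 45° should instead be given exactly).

|w| = 10, arg(w) ≈ 216.869898°
Root modulus = 10^(1/2) ≈ 3.162278
Root arguments: θ_k = (arg(w) + 360°k)/2 for k = 0, 1, ..., 1
Compute each root as (root modulus)(cos θ_k + i sin θ_k) using full-precision intermediates, then round to 4 decimal places.
Roots: -1.0000 + 3.0000i, 1.0000 - 3.0000i


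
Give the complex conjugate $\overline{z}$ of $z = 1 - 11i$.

If z = a + bi, then conjugate(z) = a - bi
conjugate(1 - 11i) = 1 + 11i


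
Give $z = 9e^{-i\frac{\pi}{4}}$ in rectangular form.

a = r cos θ = 9 * sqrt(2)/2 = 9*sqrt(2)/2
b = r sin θ = 9 * -sqrt(2)/2 = -9*sqrt(2)/2
z = 9*sqrt(2)/2 - (9*sqrt(2)/2)i


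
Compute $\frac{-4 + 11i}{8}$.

Divisor is real, so divide each part by 8:
= -1/2 + (11/8)i


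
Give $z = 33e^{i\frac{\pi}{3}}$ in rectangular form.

a = r cos θ = 33 * 1/2 = 33/2
b = r sin θ = 33 * sqrt(3)/2 = 33*sqrt(3)/2
z = 33/2 + (33*sqrt(3)/2)i


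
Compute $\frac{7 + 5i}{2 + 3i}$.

Multiply numerator and denominator by conjugate (2 - 3i):
= (7 + 5i)(2 - 3i) / (2^2 + 3^2)
= (29 - 11i) / 13
= 29/13 - (11/13)i


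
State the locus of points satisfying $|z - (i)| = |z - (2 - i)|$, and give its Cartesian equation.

|z - z1| = |z - z2| means z is equidistant from z1 and z2,
i.e. the perpendicular bisector of the segment from (0, 1) to (2, -1) (midpoint (1, 0)).
With z = x + yi, square both sides:
(x - 0)^2 + (y - 1)^2 = (x - 2)^2 + (y - (-1))^2
The x^2 and y^2 terms cancel: 4x + (-4)y = 5 - 1 = 4
Simplify: x - y = 1
Locus: Perpendicular bisector of the segment from (0, 1) to (2, -1): the line x - y = 1


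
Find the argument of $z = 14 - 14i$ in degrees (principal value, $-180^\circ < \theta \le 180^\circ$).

θ = arctan(b/a) = arctan(-14/14) (quadrant-adjusted) = -45°


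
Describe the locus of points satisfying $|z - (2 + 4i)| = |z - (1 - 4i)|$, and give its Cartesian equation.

|z - z1| = |z - z2| means z is equidistant from z1 and z2,
i.e. the perpendicular bisector of the segment from (2, 4) to (1, -4) (midpoint (3/2, 0)).
With z = x + yi, square both sides:
(x - 2)^2 + (y - 4)^2 = (x - 1)^2 + (y - (-4))^2
The x^2 and y^2 terms cancel: -2x + (-16)y = 17 - 20 = -3
Simplify: 2x + 16y = 3
Locus: Perpendicular bisector of the segment from (2, 4) to (1, -4): the line 2x + 16y = 3


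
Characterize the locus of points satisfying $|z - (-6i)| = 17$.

|z - z0| = r describes a circle centered at z0 with radius r
Here z0 = -6i and r = 17
Locus: Circle centered at (0, -6) with radius 17


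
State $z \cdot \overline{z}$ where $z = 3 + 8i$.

z * conjugate(z) = |z|^2 = a^2 + b^2
= 3^2 + 8^2 = 73


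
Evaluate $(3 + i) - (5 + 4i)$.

(3 - 5) + (1 - 4)i = -2 - 3i


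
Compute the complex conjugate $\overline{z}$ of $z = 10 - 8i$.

If z = a + bi, then conjugate(z) = a - bi
conjugate(10 - 8i) = 10 + 8i


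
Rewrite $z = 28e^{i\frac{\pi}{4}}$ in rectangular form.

a = r cos θ = 28 * sqrt(2)/2 = 14*sqrt(2)
b = r sin θ = 28 * sqrt(2)/2 = 14*sqrt(2)
z = 14*sqrt(2) + 14*sqrt(2)i


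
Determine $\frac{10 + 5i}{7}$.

Divisor is real, so divide each part by 7:
= 10/7 + (5/7)i


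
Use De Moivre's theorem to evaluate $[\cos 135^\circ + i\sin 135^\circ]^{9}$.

By De Moivre: z^n = r^n(cos(nθ) + i sin(nθ))
= 1^9(cos(9*135°) + i sin(9*135°))
= 1(cos 135° + i sin 135°)
= -sqrt(2)/2 + (sqrt(2)/2)i


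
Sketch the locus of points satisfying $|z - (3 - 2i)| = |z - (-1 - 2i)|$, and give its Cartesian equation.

|z - z1| = |z - z2| means z is equidistant from z1 and z2,
i.e. the perpendicular bisector of the segment from (3, -2) to (-1, -2) (midpoint (1, -2)).
With z = x + yi, square both sides:
(x - 3)^2 + (y - (-2))^2 = (x - (-1))^2 + (y - (-2))^2
The x^2 and y^2 terms cancel: -8x + 0y = 5 - 13 = -8
Simplify: x = 1
Locus: Perpendicular bisector of the segment from (3, -2) to (-1, -2): the line x = 1


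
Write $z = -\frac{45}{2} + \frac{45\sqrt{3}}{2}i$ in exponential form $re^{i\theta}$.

r = |z| = sqrt((-45/2)^2 + (45*sqrt(3)/2)^2) = sqrt(2025/4 + 6075/4) = sqrt(2025) = 45
θ = arctan(b/a) = arctan(38.9711/-22.5) (quadrant-adjusted) = 120° = 2π/3
z = 45e^(i*2π/3)


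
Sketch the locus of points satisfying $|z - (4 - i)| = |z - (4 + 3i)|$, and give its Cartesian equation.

|z - z1| = |z - z2| means z is equidistant from z1 and z2,
i.e. the perpendicular bisector of the segment from (4, -1) to (4, 3) (midpoint (4, 1)).
With z = x + yi, square both sides:
(x - 4)^2 + (y - (-1))^2 = (x - 4)^2 + (y - 3)^2
The x^2 and y^2 terms cancel: 0x + 8y = 25 - 17 = 8
Simplify: y = 1
Locus: Perpendicular bisector of the segment from (4, -1) to (4, 3): the line y = 1


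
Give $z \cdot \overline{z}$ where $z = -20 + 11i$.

z * conjugate(z) = |z|^2 = a^2 + b^2
= (-20)^2 + 11^2 = 521


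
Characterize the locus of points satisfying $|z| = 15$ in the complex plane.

|z| = 15 means sqrt(x^2 + y^2) = 15
This is a circle of radius 15 centered at the origin


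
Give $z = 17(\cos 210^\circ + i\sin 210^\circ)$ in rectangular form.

a = r cos θ = 17 * -sqrt(3)/2 = -17*sqrt(3)/2
b = r sin θ = 17 * -1/2 = -17/2
z = -17*sqrt(3)/2 - (17/2)i


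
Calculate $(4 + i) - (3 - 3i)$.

(4 - 3) + (1 - (-3))i = 1 + 4i


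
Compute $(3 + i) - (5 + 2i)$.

(3 - 5) + (1 - 2)i = -2 - i


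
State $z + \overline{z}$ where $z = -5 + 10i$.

z + conjugate(z) = (a + bi) + (a - bi) = 2a
= 2 * (-5) = -10


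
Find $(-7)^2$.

(a + bi)^2 = a^2 - b^2 + 2abi
= (-7)^2 - 0^2 + 2*(-7)*0i
= 49


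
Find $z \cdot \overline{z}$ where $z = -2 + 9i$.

z * conjugate(z) = |z|^2 = a^2 + b^2
= (-2)^2 + 9^2 = 85


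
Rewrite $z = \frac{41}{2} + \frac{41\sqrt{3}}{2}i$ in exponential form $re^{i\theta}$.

r = |z| = sqrt((41/2)^2 + (41*sqrt(3)/2)^2) = sqrt(1681/4 + 5043/4) = sqrt(1681) = 41
θ = arctan(b/a) = arctan(35.507/20.5) (quadrant-adjusted) = 60° = π/3
z = 41e^(i*π/3)


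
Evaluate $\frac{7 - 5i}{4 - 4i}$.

Multiply numerator and denominator by conjugate (4 + 4i):
= (7 - 5i)(4 + 4i) / (4^2 + (-4)^2)
= (48 + 8i) / 32
Divide through by 8: (6 + i) / 4
= 3/2 + (1/4)i


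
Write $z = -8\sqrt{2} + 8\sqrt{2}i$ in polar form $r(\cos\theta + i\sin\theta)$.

r = |z| = sqrt(a^2 + b^2) = sqrt((-8*sqrt(2))^2 + (8*sqrt(2))^2) = sqrt(128 + 128) = sqrt(256) = 16
θ = arctan(b/a) = arctan(11.3137/-11.3137) (quadrant-adjusted) = 135°
z = 16(cos 135° + i sin 135°)


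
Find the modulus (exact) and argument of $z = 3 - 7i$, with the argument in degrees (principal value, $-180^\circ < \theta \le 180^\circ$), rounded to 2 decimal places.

|z| = sqrt(3^2 + (-7)^2) = sqrt(58)
arg(z) = arctan(b/a) = arctan(-7/3) (quadrant-adjusted) = -66.80°


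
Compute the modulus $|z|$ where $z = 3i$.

|z| = sqrt(a^2 + b^2) = sqrt(0^2 + 3^2) = sqrt(9) = 3


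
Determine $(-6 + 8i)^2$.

(a + bi)^2 = a^2 - b^2 + 2abi
= (-6)^2 - 8^2 + 2*(-6)*8i
= -28 - 96i


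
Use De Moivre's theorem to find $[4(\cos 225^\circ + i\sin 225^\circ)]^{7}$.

By De Moivre: z^n = r^n(cos(nθ) + i sin(nθ))
= 4^7(cos(7*225°) + i sin(7*225°))
= 16384(cos 135° + i sin 135°)
= -8192*sqrt(2) + 8192*sqrt(2)i


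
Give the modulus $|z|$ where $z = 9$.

|z| = sqrt(a^2 + b^2) = sqrt(9^2 + 0^2) = sqrt(81) = 9


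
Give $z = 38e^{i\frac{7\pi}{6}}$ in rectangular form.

a = r cos θ = 38 * -sqrt(3)/2 = -19*sqrt(3)
b = r sin θ = 38 * -1/2 = -19
z = -19*sqrt(3) - 19i


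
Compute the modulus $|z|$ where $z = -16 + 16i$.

|z| = sqrt(a^2 + b^2) = sqrt((-16)^2 + 16^2) = sqrt(512) = sqrt(512)


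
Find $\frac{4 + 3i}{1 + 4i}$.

Multiply numerator and denominator by conjugate (1 - 4i):
= (4 + 3i)(1 - 4i) / (1^2 + 4^2)
= (16 - 13i) / 17
= 16/17 - (13/17)i


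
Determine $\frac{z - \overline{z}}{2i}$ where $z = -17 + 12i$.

z - conjugate(z) = 2bi
(z - conjugate(z))/(2i) = 2bi/(2i) = b = 12


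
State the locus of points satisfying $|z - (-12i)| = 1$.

|z - z0| = r describes a circle centered at z0 with radius r
Here z0 = -12i and r = 1
Locus: Circle centered at (0, -12) with radius 1


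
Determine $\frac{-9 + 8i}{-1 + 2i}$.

Multiply numerator and denominator by conjugate (-1 - 2i):
= (-9 + 8i)(-1 - 2i) / ((-1)^2 + 2^2)
= (25 + 10i) / 5
= 5 + 2i


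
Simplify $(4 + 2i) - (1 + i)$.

(4 - 1) + (2 - 1)i = 3 + i


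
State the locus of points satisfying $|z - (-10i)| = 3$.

|z - z0| = r describes a circle centered at z0 with radius r
Here z0 = -10i and r = 3
Locus: Circle centered at (0, -10) with radius 3


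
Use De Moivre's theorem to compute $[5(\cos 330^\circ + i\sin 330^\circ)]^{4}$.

By De Moivre: z^n = r^n(cos(nθ) + i sin(nθ))
= 5^4(cos(4*330°) + i sin(4*330°))
= 625(cos 240° + i sin 240°)
= -625/2 - (625*sqrt(3)/2)i


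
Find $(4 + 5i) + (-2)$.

(4 + (-2)) + (5 + 0)i = 2 + 5i


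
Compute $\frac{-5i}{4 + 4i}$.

Multiply numerator and denominator by conjugate (4 - 4i):
= (-5i)(4 - 4i) / (4^2 + 4^2)
= (-20 - 20i) / 32
Divide through by 4: (-5 - 5i) / 8
= -5/8 - (5/8)i


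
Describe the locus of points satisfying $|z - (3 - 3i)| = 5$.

|z - z0| = r describes a circle centered at z0 with radius r
Here z0 = 3 - 3i and r = 5
Locus: Circle centered at (3, -3) with radius 5


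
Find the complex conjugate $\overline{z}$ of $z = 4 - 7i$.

If z = a + bi, then conjugate(z) = a - bi
conjugate(4 - 7i) = 4 + 7i


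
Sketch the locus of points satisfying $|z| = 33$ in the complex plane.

|z| = 33 means sqrt(x^2 + y^2) = 33
This is a circle of radius 33 centered at the origin


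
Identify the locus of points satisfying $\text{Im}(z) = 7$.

Im(z) = y where z = x + yi; the equation y = 7 is satisfied by all points with that y-coordinate
Locus: Horizontal line y = 7


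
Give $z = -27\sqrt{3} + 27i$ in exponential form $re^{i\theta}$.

r = |z| = sqrt((-27*sqrt(3))^2 + (27)^2) = sqrt(2187 + 729) = sqrt(2916) = 54
θ = arctan(b/a) = arctan(27/-46.7654) (quadrant-adjusted) = 150° = 5π/6
z = 54e^(i*5π/6)


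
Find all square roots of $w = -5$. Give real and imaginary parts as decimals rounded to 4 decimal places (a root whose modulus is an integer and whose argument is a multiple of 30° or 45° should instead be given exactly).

|w| = 5, arg(w) = 180°
Root modulus = 5^(1/2) ≈ 2.236068
Root arguments: θ_k = (180° + 360°k)/2 for k = 0, 1, ..., 1
Compute each root as (root modulus)(cos θ_k + i sin θ_k) using full-precision intermediates, then round to 4 decimal places.
Roots: 2.2361i, -2.2361i


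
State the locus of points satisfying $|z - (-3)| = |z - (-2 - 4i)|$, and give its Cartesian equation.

|z - z1| = |z - z2| means z is equidistant from z1 and z2,
i.e. the perpendicular bisector of the segment from (-3, 0) to (-2, -4) (midpoint (-5/2, -2)).
With z = x + yi, square both sides:
(x - (-3))^2 + (y - 0)^2 = (x - (-2))^2 + (y - (-4))^2
The x^2 and y^2 terms cancel: 2x + (-8)y = 20 - 9 = 11
Simplify: 2x - 8y = 11
Locus: Perpendicular bisector of the segment from (-3, 0) to (-2, -4): the line 2x - 8y = 11


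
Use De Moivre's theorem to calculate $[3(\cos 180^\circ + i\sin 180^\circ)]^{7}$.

By De Moivre: z^n = r^n(cos(nθ) + i sin(nθ))
= 3^7(cos(7*180°) + i sin(7*180°))
= 2187(cos 180° + i sin 180°)
= -2187


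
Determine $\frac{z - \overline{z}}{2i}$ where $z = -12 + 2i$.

z - conjugate(z) = 2bi
(z - conjugate(z))/(2i) = 2bi/(2i) = b = 2


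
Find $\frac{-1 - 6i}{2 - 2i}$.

Multiply numerator and denominator by conjugate (2 + 2i):
= (-1 - 6i)(2 + 2i) / (2^2 + (-2)^2)
= (10 - 14i) / 8
Divide through by 2: (5 - 7i) / 4
= 5/4 - (7/4)i


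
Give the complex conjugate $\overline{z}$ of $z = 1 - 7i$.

If z = a + bi, then conjugate(z) = a - bi
conjugate(1 - 7i) = 1 + 7i


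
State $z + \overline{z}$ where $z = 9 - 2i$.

z + conjugate(z) = (a + bi) + (a - bi) = 2a
= 2 * 9 = 18


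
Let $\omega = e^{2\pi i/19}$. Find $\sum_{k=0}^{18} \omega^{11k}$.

Let ζ = ω^11 = e^(2πi·11/19). Since 19 ∤ 11, ζ ≠ 1.
Sum = Σ_{k=0}^{18} ζ^k = (ζ^19 - 1)/(ζ - 1) = (ω^{11·19} - 1)/(ζ - 1) = (1 - 1)/(ζ - 1) = 0


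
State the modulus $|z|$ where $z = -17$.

|z| = sqrt(a^2 + b^2) = sqrt((-17)^2 + 0^2) = sqrt(289) = 17


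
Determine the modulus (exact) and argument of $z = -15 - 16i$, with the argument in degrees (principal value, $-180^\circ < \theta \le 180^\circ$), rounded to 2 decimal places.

|z| = sqrt((-15)^2 + (-16)^2) = sqrt(481)
arg(z) = arctan(b/a) = arctan(-16/-15) (quadrant-adjusted) = -133.15°


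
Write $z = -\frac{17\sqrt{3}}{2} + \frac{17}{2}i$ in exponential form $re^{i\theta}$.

r = |z| = sqrt((-17*sqrt(3)/2)^2 + (17/2)^2) = sqrt(867/4 + 289/4) = sqrt(289) = 17
θ = arctan(b/a) = arctan(8.5/-14.7224) (quadrant-adjusted) = 150° = 5π/6
z = 17e^(i*5π/6)


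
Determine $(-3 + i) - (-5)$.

(-3 - (-5)) + (1 - 0)i = 2 + i


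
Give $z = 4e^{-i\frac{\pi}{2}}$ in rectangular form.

a = r cos θ = 4 * 0 = 0
b = r sin θ = 4 * -1 = -4
z = -4i


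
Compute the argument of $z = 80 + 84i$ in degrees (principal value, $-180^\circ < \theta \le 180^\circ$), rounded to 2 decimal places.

θ = arctan(b/a) = arctan(84/80) (quadrant-adjusted) = 46.40°


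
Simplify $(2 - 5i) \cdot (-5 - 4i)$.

(a1*a2 - b1*b2) + (a1*b2 + b1*a2)i
= (-10 - 20) + (-8 + 25)i
= -30 + 17i


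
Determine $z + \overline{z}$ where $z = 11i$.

z + conjugate(z) = (a + bi) + (a - bi) = 2a
= 2 * 0 = 0


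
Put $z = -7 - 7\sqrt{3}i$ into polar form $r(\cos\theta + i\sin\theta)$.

r = |z| = sqrt(a^2 + b^2) = sqrt((-7)^2 + (-7*sqrt(3))^2) = sqrt(49 + 147) = sqrt(196) = 14
θ = arctan(b/a) = arctan(-12.1244/-7) (quadrant-adjusted) = 240°
z = 14(cos 240° + i sin 240°)


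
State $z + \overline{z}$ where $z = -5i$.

z + conjugate(z) = (a + bi) + (a - bi) = 2a
= 2 * 0 = 0


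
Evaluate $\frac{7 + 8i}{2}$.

Divisor is real, so divide each part by 2:
= 7/2 + 4i


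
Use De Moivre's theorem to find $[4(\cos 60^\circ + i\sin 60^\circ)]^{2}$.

By De Moivre: z^n = r^n(cos(nθ) + i sin(nθ))
= 4^2(cos(2*60°) + i sin(2*60°))
= 16(cos 120° + i sin 120°)
= -8 + 8*sqrt(3)i


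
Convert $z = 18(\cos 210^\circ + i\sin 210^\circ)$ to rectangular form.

a = r cos θ = 18 * -sqrt(3)/2 = -9*sqrt(3)
b = r sin θ = 18 * -1/2 = -9
z = -9*sqrt(3) - 9i


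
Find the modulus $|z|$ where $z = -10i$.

|z| = sqrt(a^2 + b^2) = sqrt(0^2 + (-10)^2) = sqrt(100) = 10


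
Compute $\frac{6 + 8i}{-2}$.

Divisor is real, so divide each part by -2:
= -3 - 4i


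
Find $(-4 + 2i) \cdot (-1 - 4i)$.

(a1*a2 - b1*b2) + (a1*b2 + b1*a2)i
= (4 - (-8)) + (16 + (-2))i
= 12 + 14i


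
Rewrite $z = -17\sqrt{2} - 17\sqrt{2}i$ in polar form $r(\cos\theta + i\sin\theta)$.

r = |z| = sqrt(a^2 + b^2) = sqrt((-17*sqrt(2))^2 + (-17*sqrt(2))^2) = sqrt(578 + 578) = sqrt(1156) = 34
θ = arctan(b/a) = arctan(-24.0416/-24.0416) (quadrant-adjusted) = 225°
z = 34(cos 225° + i sin 225°)


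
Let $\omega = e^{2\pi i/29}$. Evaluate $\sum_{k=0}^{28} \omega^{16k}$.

Let ζ = ω^16 = e^(2πi·16/29). Since 29 ∤ 16, ζ ≠ 1.
Sum = Σ_{k=0}^{28} ζ^k = (ζ^29 - 1)/(ζ - 1) = (ω^{16·29} - 1)/(ζ - 1) = (1 - 1)/(ζ - 1) = 0


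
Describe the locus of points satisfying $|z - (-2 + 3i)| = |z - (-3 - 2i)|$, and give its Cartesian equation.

|z - z1| = |z - z2| means z is equidistant from z1 and z2,
i.e. the perpendicular bisector of the segment from (-2, 3) to (-3, -2) (midpoint (-5/2, 1/2)).
With z = x + yi, square both sides:
(x - (-2))^2 + (y - 3)^2 = (x - (-3))^2 + (y - (-2))^2
The x^2 and y^2 terms cancel: -2x + (-10)y = 13 - 13 = 0
Simplify: x + 5y = 0
Locus: Perpendicular bisector of the segment from (-2, 3) to (-3, -2): the line x + 5y = 0


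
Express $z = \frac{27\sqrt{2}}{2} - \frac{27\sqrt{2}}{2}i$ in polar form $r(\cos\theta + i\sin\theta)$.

r = |z| = sqrt(a^2 + b^2) = sqrt((27*sqrt(2)/2)^2 + (-27*sqrt(2)/2)^2) = sqrt(729/2 + 729/2) = sqrt(729) = 27
θ = arctan(b/a) = arctan(-19.0919/19.0919) (quadrant-adjusted) = 315°
z = 27(cos 315° + i sin 315°)


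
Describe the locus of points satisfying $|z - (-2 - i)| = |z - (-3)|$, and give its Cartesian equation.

|z - z1| = |z - z2| means z is equidistant from z1 and z2,
i.e. the perpendicular bisector of the segment from (-2, -1) to (-3, 0) (midpoint (-5/2, -1/2)).
With z = x + yi, square both sides:
(x - (-2))^2 + (y - (-1))^2 = (x - (-3))^2 + (y - 0)^2
The x^2 and y^2 terms cancel: -2x + 2y = 9 - 5 = 4
Simplify: x - y = -2
Locus: Perpendicular bisector of the segment from (-2, -1) to (-3, 0): the line x - y = -2


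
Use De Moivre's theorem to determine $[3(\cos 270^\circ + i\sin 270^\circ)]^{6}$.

By De Moivre: z^n = r^n(cos(nθ) + i sin(nθ))
= 3^6(cos(6*270°) + i sin(6*270°))
= 729(cos 180° + i sin 180°)
= -729


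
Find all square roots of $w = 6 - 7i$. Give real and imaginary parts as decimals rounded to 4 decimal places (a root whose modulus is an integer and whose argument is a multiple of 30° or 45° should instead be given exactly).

|w| = sqrt(85) ≈ 9.219544, arg(w) ≈ 310.601295°
Root modulus = sqrt(85)^(1/2) ≈ 3.036370
Root arguments: θ_k = (arg(w) + 360°k)/2 for k = 0, 1, ..., 1
Compute each root as (root modulus)(cos θ_k + i sin θ_k) using full-precision intermediates, then round to 4 decimal places.
Roots: -2.7586 + 1.2688i, 2.7586 - 1.2688i


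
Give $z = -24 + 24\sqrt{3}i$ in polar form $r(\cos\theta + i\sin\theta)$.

r = |z| = sqrt(a^2 + b^2) = sqrt((-24)^2 + (24*sqrt(3))^2) = sqrt(576 + 1728) = sqrt(2304) = 48
θ = arctan(b/a) = arctan(41.5692/-24) (quadrant-adjusted) = 120°
z = 48(cos 120° + i sin 120°)


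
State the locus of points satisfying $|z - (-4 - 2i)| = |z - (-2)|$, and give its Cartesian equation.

|z - z1| = |z - z2| means z is equidistant from z1 and z2,
i.e. the perpendicular bisector of the segment from (-4, -2) to (-2, 0) (midpoint (-3, -1)).
With z = x + yi, square both sides:
(x - (-4))^2 + (y - (-2))^2 = (x - (-2))^2 + (y - 0)^2
The x^2 and y^2 terms cancel: 4x + 4y = 4 - 20 = -16
Simplify: x + y = -4
Locus: Perpendicular bisector of the segment from (-4, -2) to (-2, 0): the line x + y = -4


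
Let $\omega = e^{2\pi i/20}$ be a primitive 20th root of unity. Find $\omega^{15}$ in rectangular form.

ω^15 = e^(2πi·15/20) = e^(i·3π/2)
= cos(3π/2) + i sin(3π/2)
= -i


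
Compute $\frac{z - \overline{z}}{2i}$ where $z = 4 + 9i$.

z - conjugate(z) = 2bi
(z - conjugate(z))/(2i) = 2bi/(2i) = b = 9


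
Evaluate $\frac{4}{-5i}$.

Multiply numerator and denominator by conjugate (5i):
= (4)(5i) / (0^2 + (-5)^2)
= (20i) / 25
Divide through by 5: (4i) / 5
= 0 + (4/5)i


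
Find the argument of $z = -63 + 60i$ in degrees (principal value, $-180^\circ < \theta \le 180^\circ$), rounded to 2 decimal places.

θ = arctan(b/a) = arctan(60/-63) (quadrant-adjusted) = 136.40°


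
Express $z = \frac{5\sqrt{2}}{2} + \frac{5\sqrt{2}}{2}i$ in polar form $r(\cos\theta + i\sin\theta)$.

r = |z| = sqrt(a^2 + b^2) = sqrt((5*sqrt(2)/2)^2 + (5*sqrt(2)/2)^2) = sqrt(25/2 + 25/2) = sqrt(25) = 5
θ = arctan(b/a) = arctan(3.5355/3.5355) (quadrant-adjusted) = 45°
z = 5(cos 45° + i sin 45°)


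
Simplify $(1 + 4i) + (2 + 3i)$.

(1 + 2) + (4 + 3)i = 3 + 7i


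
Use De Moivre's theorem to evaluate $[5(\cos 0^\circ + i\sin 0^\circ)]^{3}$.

By De Moivre: z^n = r^n(cos(nθ) + i sin(nθ))
= 5^3(cos(3*0°) + i sin(3*0°))
= 125(cos 0° + i sin 0°)
= 125


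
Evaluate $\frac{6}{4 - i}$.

Multiply numerator and denominator by conjugate (4 + i):
= (6)(4 + i) / (4^2 + (-1)^2)
= (24 + 6i) / 17
= 24/17 + (6/17)i


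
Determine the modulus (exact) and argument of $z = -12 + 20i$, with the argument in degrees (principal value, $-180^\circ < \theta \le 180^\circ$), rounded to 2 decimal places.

|z| = sqrt((-12)^2 + 20^2) = sqrt(544)
arg(z) = arctan(b/a) = arctan(20/-12) (quadrant-adjusted) = 120.96°


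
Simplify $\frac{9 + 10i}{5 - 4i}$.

Multiply numerator and denominator by conjugate (5 + 4i):
= (9 + 10i)(5 + 4i) / (5^2 + (-4)^2)
= (5 + 86i) / 41
= 5/41 + (86/41)i


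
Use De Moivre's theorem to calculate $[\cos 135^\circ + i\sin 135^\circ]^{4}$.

By De Moivre: z^n = r^n(cos(nθ) + i sin(nθ))
= 1^4(cos(4*135°) + i sin(4*135°))
= 1(cos 180° + i sin 180°)
= -1


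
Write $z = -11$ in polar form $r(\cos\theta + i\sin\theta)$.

r = |z| = sqrt(a^2 + b^2) = sqrt((-11)^2 + (0)^2) = sqrt(121 + 0) = sqrt(121) = 11
b = 0 and a < 0, so z lies on the negative real axis: θ = 180°
z = 11(cos 180° + i sin 180°)


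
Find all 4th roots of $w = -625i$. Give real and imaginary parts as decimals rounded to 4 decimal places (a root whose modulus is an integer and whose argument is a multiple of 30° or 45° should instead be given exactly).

|w| = 625, arg(w) = 270°
Root modulus = 625^(1/4) = 5
Root arguments: θ_k = (270° + 360°k)/4 for k = 0, 1, ..., 3
Compute each root as (root modulus)(cos θ_k + i sin θ_k) using full-precision intermediates, then round to 4 decimal places.
Roots: 1.9134 + 4.6194i, -4.6194 + 1.9134i, -1.9134 - 4.6194i, 4.6194 - 1.9134i
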